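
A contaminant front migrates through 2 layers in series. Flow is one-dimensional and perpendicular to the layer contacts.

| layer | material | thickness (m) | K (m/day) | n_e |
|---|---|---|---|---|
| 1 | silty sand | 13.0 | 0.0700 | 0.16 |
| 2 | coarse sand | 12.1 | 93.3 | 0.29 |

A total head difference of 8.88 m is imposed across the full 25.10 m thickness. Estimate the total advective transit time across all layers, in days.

117

With flow normal to the layers, continuity requires the same specific discharge q through every layer.
Σ(b_i/K_i) = 13.0/0.0700 + 12.1/93.3 = 185.8 d.
q = Δh / Σ(b_i/K_i) = 8.88 / 185.8 = 0.04778 m/day.
In each layer the seepage velocity is v_i = q/n_i, so the layer transit time is t_i = b_i·n_i / q:
  layer 1 (silty sand): t_1 = 13.0 × 0.16 / 0.04778 = 43.53 d
  layer 2 (coarse sand): t_2 = 12.1 × 0.29 / 0.04778 = 73.44 d
Total t = Σ t_i = 117.0 days.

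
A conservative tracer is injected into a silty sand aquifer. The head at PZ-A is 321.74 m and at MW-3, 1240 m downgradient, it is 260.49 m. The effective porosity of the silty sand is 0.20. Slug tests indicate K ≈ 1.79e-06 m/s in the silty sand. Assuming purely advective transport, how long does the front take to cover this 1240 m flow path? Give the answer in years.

Convert K: 1.79e-06 m/s × 86400 = 0.1547 m/day.
Hydraulic gradient i = (321.74 − 260.49) / 1240 = 61.25 / 1240 = 0.04940.
Darcy flux q = K · i = 0.1547 × 0.04940 = 0.007639 m/day.
Seepage velocity v = q / n_e = 0.007639 / 0.20 = 0.03820 m/day.
Travel time t = L / v = 1240 / 0.03820 = 32464 days = 88.88 years.

88.9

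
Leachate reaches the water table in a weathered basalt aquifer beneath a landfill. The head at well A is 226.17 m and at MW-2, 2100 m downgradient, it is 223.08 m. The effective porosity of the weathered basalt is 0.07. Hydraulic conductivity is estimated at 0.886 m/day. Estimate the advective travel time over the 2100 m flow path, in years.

309

Hydraulic gradient i = (226.17 − 223.08) / 2100 = 3.09 / 2100 = 0.001471.
Darcy flux q = K · i = 0.8860 × 0.001471 = 0.001304 m/day.
Seepage velocity v = q / n_e = 0.001304 / 0.07 = 0.01862 m/day.
Travel time t = L / v = 2100 / 0.01862 = 1.128e+05 days = 308.7 years.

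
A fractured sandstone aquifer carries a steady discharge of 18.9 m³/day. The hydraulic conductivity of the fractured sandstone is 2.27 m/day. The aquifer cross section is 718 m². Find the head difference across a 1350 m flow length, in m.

From Q = K·A·i, i = Q / (K·A) = 18.9 / (2.270 × 718.0) = 0.01160.
Head loss Δh = i · L = 0.01160 × 1350 = 15.65 m.

15.7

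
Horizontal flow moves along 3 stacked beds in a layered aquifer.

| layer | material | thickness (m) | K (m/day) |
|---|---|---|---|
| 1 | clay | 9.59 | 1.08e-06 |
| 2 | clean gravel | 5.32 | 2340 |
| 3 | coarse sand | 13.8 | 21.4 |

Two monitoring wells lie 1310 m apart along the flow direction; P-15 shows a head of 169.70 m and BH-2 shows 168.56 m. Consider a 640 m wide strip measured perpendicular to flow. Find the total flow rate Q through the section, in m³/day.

Flow is parallel to layering, so each bed carries its own Darcy discharge and the transmissivities add.
Σ(K_i·b_i) = 1.08e-06×9.59 + 2340×5.32 + 21.4×13.8 = 12744 m²/day.
Hydraulic gradient i = (169.70 − 168.56) / 1310 = 1.14 / 1310 = 0.0008702.
Q = Σ(K_i·b_i) · W · i = 12744 × 640 × 0.0008702 = 7098 m³/day.

7100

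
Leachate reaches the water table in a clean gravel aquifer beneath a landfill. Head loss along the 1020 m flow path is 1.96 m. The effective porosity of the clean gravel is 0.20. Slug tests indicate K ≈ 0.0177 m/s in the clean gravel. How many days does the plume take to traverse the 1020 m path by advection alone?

69.4

Convert K: 0.0177 m/s × 86400 = 1529 m/day.
Hydraulic gradient i = Δh / L = 1.96 / 1020 = 0.001922.
Darcy flux q = K · i = 1529 × 0.001922 = 2.939 m/day.
Seepage velocity v = q / n_e = 2.939 / 0.20 = 14.69 m/day.
Travel time t = L / v = 1020 / 14.69 = 69.42 days.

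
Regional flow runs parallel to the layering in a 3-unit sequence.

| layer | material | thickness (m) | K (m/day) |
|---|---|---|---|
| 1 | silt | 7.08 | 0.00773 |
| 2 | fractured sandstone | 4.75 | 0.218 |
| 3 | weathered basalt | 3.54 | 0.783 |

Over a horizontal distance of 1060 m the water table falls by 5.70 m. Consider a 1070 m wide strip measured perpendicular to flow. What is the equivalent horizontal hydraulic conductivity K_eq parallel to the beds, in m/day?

0.251

Flow is parallel to layering, so each bed carries its own Darcy discharge and the transmissivities add.
Σ(K_i·b_i) = 0.00773×7.08 + 0.218×4.75 + 0.783×3.54 = 3.862 m²/day.
Total thickness b = 15.37 m, so K_eq = Σ(K_i·b_i)/b = 0.2513 m/day.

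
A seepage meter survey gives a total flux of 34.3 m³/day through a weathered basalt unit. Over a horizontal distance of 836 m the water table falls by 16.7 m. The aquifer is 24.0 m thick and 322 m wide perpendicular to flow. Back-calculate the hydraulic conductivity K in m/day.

Cross-sectional area A = 322 × 24.0 = 7728 m².
Hydraulic gradient i = Δh / L = 16.7 / 836 = 0.01998.
From Q = K·A·i, K = Q / (A·i) = 34.3 / (7728 × 0.01998) = 0.2222 m/day.

0.222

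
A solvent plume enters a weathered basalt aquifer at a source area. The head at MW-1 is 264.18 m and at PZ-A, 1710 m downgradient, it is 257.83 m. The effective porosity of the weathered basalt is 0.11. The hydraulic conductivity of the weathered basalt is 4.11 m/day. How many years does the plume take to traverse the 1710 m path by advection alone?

33.7

Hydraulic gradient i = (264.18 − 257.83) / 1710 = 6.35 / 1710 = 0.003713.
Darcy flux q = K · i = 4.110 × 0.003713 = 0.01526 m/day.
Seepage velocity v = q / n_e = 0.01526 / 0.11 = 0.1387 m/day.
Travel time t = L / v = 1710 / 0.1387 = 12325 days = 33.74 years.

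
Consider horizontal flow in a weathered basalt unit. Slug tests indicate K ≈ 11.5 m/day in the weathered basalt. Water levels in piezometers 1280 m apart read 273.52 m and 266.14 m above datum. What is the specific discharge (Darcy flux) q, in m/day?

Hydraulic gradient i = (273.52 − 266.14) / 1280 = 7.38 / 1280 = 0.005766.
Specific discharge q = K · i = 11.50 × 0.005766 = 0.06630 m/day.

0.0663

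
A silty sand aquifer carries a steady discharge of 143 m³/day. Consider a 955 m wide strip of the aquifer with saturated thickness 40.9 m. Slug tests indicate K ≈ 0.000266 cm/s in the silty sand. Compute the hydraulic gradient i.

0.0159

Convert K: 0.000266 cm/s × 864 = 0.2298 m/day.
Cross-sectional area A = 955 × 40.9 = 39060 m².
From Q = K·A·i, i = Q / (K·A) = 143 / (0.2298 × 39060) = 0.01593.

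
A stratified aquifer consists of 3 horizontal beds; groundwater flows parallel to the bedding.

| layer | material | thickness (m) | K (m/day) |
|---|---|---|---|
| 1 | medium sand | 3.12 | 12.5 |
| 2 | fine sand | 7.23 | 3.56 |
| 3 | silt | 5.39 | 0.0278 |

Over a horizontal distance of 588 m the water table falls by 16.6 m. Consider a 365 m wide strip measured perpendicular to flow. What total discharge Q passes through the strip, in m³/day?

Flow is parallel to layering, so each bed carries its own Darcy discharge and the transmissivities add.
Σ(K_i·b_i) = 12.5×3.12 + 3.56×7.23 + 0.0278×5.39 = 64.89 m²/day.
Hydraulic gradient i = Δh / L = 16.6 / 588 = 0.02823.
Q = Σ(K_i·b_i) · W · i = 64.89 × 365 × 0.02823 = 668.6 m³/day.

669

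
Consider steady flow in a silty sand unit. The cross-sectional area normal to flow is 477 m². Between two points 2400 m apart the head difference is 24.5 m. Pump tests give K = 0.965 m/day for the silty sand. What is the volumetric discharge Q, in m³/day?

4.70

Hydraulic gradient i = Δh / L = 24.5 / 2400 = 0.01021.
Darcy's law: Q = K · A · i = 0.9650 × 477.0 × 0.01021 = 4.699 m³/day.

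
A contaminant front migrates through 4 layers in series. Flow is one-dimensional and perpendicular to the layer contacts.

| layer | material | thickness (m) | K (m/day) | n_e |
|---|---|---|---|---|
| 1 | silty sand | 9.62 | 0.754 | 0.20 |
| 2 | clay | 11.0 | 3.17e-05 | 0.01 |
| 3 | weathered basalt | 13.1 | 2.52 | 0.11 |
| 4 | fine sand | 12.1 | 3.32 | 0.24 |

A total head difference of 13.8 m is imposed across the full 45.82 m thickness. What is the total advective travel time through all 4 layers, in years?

439

With flow normal to the layers, continuity requires the same specific discharge q through every layer.
Σ(b_i/K_i) = 9.62/0.754 + 11.0/3.17e-05 + 13.1/2.52 + 12.1/3.32 = 3.470e+05 d.
q = Δh / Σ(b_i/K_i) = 13.8 / 3.470e+05 = 3.977e-05 m/day.
In each layer the seepage velocity is v_i = q/n_i, so the layer transit time is t_i = b_i·n_i / q:
  layer 1 (silty sand): t_1 = 9.62 × 0.20 / 3.977e-05 = 48382 d
  layer 2 (clay): t_2 = 11.0 × 0.01 / 3.977e-05 = 2766 d
  layer 3 (weathered basalt): t_3 = 13.1 × 0.11 / 3.977e-05 = 36236 d
  layer 4 (fine sand): t_4 = 12.1 × 0.24 / 3.977e-05 = 73026 d
Total t = Σ t_i = 1.604e+05 days = 439.2 years.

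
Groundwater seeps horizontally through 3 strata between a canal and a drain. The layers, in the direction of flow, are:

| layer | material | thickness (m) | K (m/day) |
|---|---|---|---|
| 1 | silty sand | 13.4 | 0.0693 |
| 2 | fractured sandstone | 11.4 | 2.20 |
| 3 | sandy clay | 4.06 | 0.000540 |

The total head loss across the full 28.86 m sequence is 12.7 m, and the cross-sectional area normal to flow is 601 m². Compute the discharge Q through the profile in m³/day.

Flow is perpendicular to layering, so the layers act in series and the equivalent K is the thickness-weighted harmonic mean.
Total thickness L = 13.4 + 11.4 + 4.06 = 28.86 m.
Σ(b_i/K_i) = 13.4/0.0693 + 11.4/2.20 + 4.06/0.000540 = 7717 d.
K_eq = L / Σ(b_i/K_i) = 28.86 / 7717 = 0.003740 m/day.
Q = K_eq · A · (Δh/L) = 0.003740 × 601 × (12.7/28.86) = 0.9891 m³/day.

0.989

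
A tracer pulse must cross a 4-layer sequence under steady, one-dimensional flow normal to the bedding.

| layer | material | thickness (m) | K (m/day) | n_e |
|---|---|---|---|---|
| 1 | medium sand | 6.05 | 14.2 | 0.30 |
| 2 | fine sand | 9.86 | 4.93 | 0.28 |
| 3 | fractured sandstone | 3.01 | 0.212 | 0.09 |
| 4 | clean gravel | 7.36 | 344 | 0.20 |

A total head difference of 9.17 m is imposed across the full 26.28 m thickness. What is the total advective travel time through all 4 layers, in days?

11.5

With flow normal to the layers, continuity requires the same specific discharge q through every layer.
Σ(b_i/K_i) = 6.05/14.2 + 9.86/4.93 + 3.01/0.212 + 7.36/344 = 16.65 d.
q = Δh / Σ(b_i/K_i) = 9.17 / 16.65 = 0.5509 m/day.
In each layer the seepage velocity is v_i = q/n_i, so the layer transit time is t_i = b_i·n_i / q:
  layer 1 (medium sand): t_1 = 6.05 × 0.30 / 0.5509 = 3.295 d
  layer 2 (fine sand): t_2 = 9.86 × 0.28 / 0.5509 = 5.011 d
  layer 3 (fractured sandstone): t_3 = 3.01 × 0.09 / 0.5509 = 0.4917 d
  layer 4 (clean gravel): t_4 = 7.36 × 0.20 / 0.5509 = 2.672 d
Total t = Σ t_i = 11.47 days.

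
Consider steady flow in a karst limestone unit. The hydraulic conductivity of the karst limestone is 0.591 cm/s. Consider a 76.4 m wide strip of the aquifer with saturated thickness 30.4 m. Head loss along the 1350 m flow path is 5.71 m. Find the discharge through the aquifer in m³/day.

5020

Convert K: 0.591 cm/s × 864 = 510.6 m/day.
Cross-sectional area A = 76.4 × 30.4 = 2323 m².
Hydraulic gradient i = Δh / L = 5.71 / 1350 = 0.004230.
Darcy's law: Q = K · A · i = 510.6 × 2323 × 0.004230 = 5016 m³/day.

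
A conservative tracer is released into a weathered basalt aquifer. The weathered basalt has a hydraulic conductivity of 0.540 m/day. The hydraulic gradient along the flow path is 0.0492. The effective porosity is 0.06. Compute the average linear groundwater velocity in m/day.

0.443

Hydraulic gradient i = 0.0492.
Darcy flux q = K · i = 0.5400 × 0.04920 = 0.02657 m/day.
Seepage velocity v = q / n_e = 0.02657 / 0.06 = 0.4428 m/day.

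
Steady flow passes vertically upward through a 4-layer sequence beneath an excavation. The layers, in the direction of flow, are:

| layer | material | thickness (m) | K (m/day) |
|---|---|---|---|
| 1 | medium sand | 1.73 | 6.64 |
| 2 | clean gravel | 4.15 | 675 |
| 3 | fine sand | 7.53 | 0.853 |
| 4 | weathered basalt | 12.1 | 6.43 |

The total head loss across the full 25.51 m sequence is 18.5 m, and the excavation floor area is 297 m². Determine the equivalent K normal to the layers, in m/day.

2.32

Flow is perpendicular to layering, so the layers act in series and the equivalent K is the thickness-weighted harmonic mean.
Total thickness L = 1.73 + 4.15 + 7.53 + 12.1 = 25.51 m.
Σ(b_i/K_i) = 1.73/6.64 + 4.15/675 + 7.53/0.853 + 12.1/6.43 = 10.98 d.
K_eq = L / Σ(b_i/K_i) = 25.51 / 10.98 = 2.324 m/day.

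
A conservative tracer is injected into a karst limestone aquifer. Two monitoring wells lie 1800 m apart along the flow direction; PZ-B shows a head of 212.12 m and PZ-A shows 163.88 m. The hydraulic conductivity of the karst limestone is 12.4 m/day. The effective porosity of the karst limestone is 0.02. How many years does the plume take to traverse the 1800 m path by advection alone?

0.297

Hydraulic gradient i = (212.12 − 163.88) / 1800 = 48.24 / 1800 = 0.02680.
Darcy flux q = K · i = 12.40 × 0.02680 = 0.3323 m/day.
Seepage velocity v = q / n_e = 0.3323 / 0.02 = 16.62 m/day.
Travel time t = L / v = 1800 / 16.62 = 108.3 days = 0.2966 years.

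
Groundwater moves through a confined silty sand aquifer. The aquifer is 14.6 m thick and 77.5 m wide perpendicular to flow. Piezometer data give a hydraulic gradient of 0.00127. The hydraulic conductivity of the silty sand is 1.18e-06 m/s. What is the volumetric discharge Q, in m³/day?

0.147

Convert K: 1.18e-06 m/s × 86400 = 0.1020 m/day.
Cross-sectional area A = 77.5 × 14.6 = 1132 m².
Hydraulic gradient i = 0.00127.
Darcy's law: Q = K · A · i = 0.1020 × 1132 × 0.001270 = 0.1465 m³/day.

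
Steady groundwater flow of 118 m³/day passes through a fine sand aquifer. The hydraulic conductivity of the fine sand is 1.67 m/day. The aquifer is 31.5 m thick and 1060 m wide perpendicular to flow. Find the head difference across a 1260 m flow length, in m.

2.67

Cross-sectional area A = 1060 × 31.5 = 33390 m².
From Q = K·A·i, i = Q / (K·A) = 118 / (1.670 × 33390) = 0.002116.
Head loss Δh = i · L = 0.002116 × 1260 = 2.666 m.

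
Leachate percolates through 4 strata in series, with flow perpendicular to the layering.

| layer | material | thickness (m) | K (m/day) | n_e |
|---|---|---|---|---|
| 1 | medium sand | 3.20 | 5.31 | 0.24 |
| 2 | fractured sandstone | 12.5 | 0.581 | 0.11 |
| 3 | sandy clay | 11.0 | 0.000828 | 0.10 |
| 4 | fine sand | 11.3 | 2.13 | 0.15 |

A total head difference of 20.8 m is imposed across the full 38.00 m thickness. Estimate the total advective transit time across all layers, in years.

With flow normal to the layers, continuity requires the same specific discharge q through every layer.
Σ(b_i/K_i) = 3.20/5.31 + 12.5/0.581 + 11.0/0.000828 + 11.3/2.13 = 13312 d.
q = Δh / Σ(b_i/K_i) = 20.8 / 13312 = 0.001562 m/day.
In each layer the seepage velocity is v_i = q/n_i, so the layer transit time is t_i = b_i·n_i / q:
  layer 1 (medium sand): t_1 = 3.20 × 0.24 / 0.001562 = 491.5 d
  layer 2 (fractured sandstone): t_2 = 12.5 × 0.11 / 0.001562 = 880.0 d
  layer 3 (sandy clay): t_3 = 11.0 × 0.10 / 0.001562 = 704.0 d
  layer 4 (fine sand): t_4 = 11.3 × 0.15 / 0.001562 = 1085 d
Total t = Σ t_i = 3160 days = 8.653 years.

8.65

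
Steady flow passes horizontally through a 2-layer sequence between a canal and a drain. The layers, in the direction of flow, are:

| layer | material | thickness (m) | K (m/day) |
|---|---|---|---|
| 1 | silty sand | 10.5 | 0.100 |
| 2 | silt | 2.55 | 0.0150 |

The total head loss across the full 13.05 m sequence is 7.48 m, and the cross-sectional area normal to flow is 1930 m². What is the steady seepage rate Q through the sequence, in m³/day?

Flow is perpendicular to layering, so the layers act in series and the equivalent K is the thickness-weighted harmonic mean.
Total thickness L = 10.5 + 2.55 = 13.05 m.
Σ(b_i/K_i) = 10.5/0.100 + 2.55/0.0150 = 275.0 d.
K_eq = L / Σ(b_i/K_i) = 13.05 / 275.0 = 0.04745 m/day.
Q = K_eq · A · (Δh/L) = 0.04745 × 1930 × (7.48/13.05) = 52.50 m³/day.

52.5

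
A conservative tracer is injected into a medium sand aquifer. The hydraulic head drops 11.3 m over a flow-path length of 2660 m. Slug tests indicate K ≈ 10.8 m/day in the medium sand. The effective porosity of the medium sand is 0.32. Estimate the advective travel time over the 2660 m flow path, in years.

50.8

Hydraulic gradient i = Δh / L = 11.3 / 2660 = 0.004248.
Darcy flux q = K · i = 10.80 × 0.004248 = 0.04588 m/day.
Seepage velocity v = q / n_e = 0.04588 / 0.32 = 0.1434 m/day.
Travel time t = L / v = 2660 / 0.1434 = 18553 days = 50.79 years.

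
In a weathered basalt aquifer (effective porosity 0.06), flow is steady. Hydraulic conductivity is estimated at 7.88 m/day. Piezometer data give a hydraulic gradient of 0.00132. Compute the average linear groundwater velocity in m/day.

Hydraulic gradient i = 0.00132.
Darcy flux q = K · i = 7.880 × 0.001320 = 0.01040 m/day.
Seepage velocity v = q / n_e = 0.01040 / 0.06 = 0.1734 m/day.

0.173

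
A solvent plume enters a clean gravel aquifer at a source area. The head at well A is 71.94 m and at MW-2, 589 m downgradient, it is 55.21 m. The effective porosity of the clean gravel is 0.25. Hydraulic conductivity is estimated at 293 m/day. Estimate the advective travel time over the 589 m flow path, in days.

17.7

Hydraulic gradient i = (71.94 − 55.21) / 589 = 16.73 / 589 = 0.02840.
Darcy flux q = K · i = 293.0 × 0.02840 = 8.322 m/day.
Seepage velocity v = q / n_e = 8.322 / 0.25 = 33.29 m/day.
Travel time t = L / v = 589 / 33.29 = 17.69 days.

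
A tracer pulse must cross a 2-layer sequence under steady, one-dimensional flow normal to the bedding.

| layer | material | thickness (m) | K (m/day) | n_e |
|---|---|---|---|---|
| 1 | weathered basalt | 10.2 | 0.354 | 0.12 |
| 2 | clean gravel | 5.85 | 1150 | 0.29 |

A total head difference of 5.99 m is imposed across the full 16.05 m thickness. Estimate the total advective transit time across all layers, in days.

14.1

With flow normal to the layers, continuity requires the same specific discharge q through every layer.
Σ(b_i/K_i) = 10.2/0.354 + 5.85/1150 = 28.82 d.
q = Δh / Σ(b_i/K_i) = 5.99 / 28.82 = 0.2079 m/day.
In each layer the seepage velocity is v_i = q/n_i, so the layer transit time is t_i = b_i·n_i / q:
  layer 1 (weathered basalt): t_1 = 10.2 × 0.12 / 0.2079 = 5.889 d
  layer 2 (clean gravel): t_2 = 5.85 × 0.29 / 0.2079 = 8.162 d
Total t = Σ t_i = 14.05 days.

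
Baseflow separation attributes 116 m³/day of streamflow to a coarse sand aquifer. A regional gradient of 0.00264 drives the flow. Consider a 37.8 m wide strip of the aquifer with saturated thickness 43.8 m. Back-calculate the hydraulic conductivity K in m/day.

26.5

Cross-sectional area A = 37.8 × 43.8 = 1656 m².
Hydraulic gradient i = 0.00264.
From Q = K·A·i, K = Q / (A·i) = 116 / (1656 × 0.002640) = 26.54 m/day.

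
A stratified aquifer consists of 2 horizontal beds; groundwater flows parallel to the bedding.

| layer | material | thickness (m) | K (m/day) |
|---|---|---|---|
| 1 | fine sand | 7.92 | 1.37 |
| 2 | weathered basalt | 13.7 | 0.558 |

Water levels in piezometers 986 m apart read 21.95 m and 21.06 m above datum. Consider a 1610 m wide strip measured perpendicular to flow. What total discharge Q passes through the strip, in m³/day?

Flow is parallel to layering, so each bed carries its own Darcy discharge and the transmissivities add.
Σ(K_i·b_i) = 1.37×7.92 + 0.558×13.7 = 18.50 m²/day.
Hydraulic gradient i = (21.95 − 21.06) / 986 = 0.89 / 986 = 0.0009026.
Q = Σ(K_i·b_i) · W · i = 18.50 × 1610 × 0.0009026 = 26.88 m³/day.

26.9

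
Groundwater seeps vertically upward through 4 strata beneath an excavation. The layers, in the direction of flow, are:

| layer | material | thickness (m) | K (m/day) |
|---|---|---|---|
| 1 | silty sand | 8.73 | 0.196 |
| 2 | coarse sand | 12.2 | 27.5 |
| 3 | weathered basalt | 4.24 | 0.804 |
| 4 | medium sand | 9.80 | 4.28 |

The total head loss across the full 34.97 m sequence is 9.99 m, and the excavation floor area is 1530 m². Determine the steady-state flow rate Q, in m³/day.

Flow is perpendicular to layering, so the layers act in series and the equivalent K is the thickness-weighted harmonic mean.
Total thickness L = 8.73 + 12.2 + 4.24 + 9.80 = 34.97 m.
Σ(b_i/K_i) = 8.73/0.196 + 12.2/27.5 + 4.24/0.804 + 9.80/4.28 = 52.55 d.
K_eq = L / Σ(b_i/K_i) = 34.97 / 52.55 = 0.6655 m/day.
Q = K_eq · A · (Δh/L) = 0.6655 × 1530 × (9.99/34.97) = 290.9 m³/day.

291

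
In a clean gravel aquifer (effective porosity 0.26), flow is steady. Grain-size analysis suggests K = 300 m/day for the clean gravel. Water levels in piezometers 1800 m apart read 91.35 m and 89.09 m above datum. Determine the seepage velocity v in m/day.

Hydraulic gradient i = (91.35 − 89.09) / 1800 = 2.26 / 1800 = 0.001256.
Darcy flux q = K · i = 300.0 × 0.001256 = 0.3767 m/day.
Seepage velocity v = q / n_e = 0.3767 / 0.26 = 1.449 m/day.

1.45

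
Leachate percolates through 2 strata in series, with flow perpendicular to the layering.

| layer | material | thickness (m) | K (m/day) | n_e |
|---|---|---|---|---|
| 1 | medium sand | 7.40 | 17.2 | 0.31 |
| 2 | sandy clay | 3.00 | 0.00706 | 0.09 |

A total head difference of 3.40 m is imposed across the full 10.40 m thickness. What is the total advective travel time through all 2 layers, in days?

321

With flow normal to the layers, continuity requires the same specific discharge q through every layer.
Σ(b_i/K_i) = 7.40/17.2 + 3.00/0.00706 = 425.4 d.
q = Δh / Σ(b_i/K_i) = 3.40 / 425.4 = 0.007993 m/day.
In each layer the seepage velocity is v_i = q/n_i, so the layer transit time is t_i = b_i·n_i / q:
  layer 1 (medium sand): t_1 = 7.40 × 0.31 / 0.007993 = 287.0 d
  layer 2 (sandy clay): t_2 = 3.00 × 0.09 / 0.007993 = 33.78 d
Total t = Σ t_i = 320.8 days.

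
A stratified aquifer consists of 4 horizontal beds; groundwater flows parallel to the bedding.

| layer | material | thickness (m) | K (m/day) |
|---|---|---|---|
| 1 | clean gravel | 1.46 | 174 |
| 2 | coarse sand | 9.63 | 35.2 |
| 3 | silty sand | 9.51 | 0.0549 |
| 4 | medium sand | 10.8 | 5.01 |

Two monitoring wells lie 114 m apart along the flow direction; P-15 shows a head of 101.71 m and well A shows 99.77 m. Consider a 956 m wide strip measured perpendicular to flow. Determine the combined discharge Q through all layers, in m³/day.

10500

Flow is parallel to layering, so each bed carries its own Darcy discharge and the transmissivities add.
Σ(K_i·b_i) = 174×1.46 + 35.2×9.63 + 0.0549×9.51 + 5.01×10.8 = 647.6 m²/day.
Hydraulic gradient i = (101.71 − 99.77) / 114 = 1.94 / 114 = 0.01702.
Q = Σ(K_i·b_i) · W · i = 647.6 × 956 × 0.01702 = 10536 m³/day.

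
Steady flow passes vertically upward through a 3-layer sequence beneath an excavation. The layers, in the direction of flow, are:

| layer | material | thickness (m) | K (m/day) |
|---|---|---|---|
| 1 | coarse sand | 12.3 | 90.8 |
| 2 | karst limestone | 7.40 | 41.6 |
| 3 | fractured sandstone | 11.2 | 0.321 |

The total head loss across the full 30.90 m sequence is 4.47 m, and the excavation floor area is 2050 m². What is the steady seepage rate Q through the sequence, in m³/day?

Flow is perpendicular to layering, so the layers act in series and the equivalent K is the thickness-weighted harmonic mean.
Total thickness L = 12.3 + 7.40 + 11.2 = 30.90 m.
Σ(b_i/K_i) = 12.3/90.8 + 7.40/41.6 + 11.2/0.321 = 35.20 d.
K_eq = L / Σ(b_i/K_i) = 30.90 / 35.20 = 0.8777 m/day.
Q = K_eq · A · (Δh/L) = 0.8777 × 2050 × (4.47/30.90) = 260.3 m³/day.

260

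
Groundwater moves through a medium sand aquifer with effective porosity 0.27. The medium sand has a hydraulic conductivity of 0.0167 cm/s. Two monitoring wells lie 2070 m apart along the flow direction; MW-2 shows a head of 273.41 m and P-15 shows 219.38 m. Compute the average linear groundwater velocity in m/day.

Convert K: 0.0167 cm/s × 864 = 14.43 m/day.
Hydraulic gradient i = (273.41 − 219.38) / 2070 = 54.03 / 2070 = 0.02610.
Darcy flux q = K · i = 14.43 × 0.02610 = 0.3766 m/day.
Seepage velocity v = q / n_e = 0.3766 / 0.27 = 1.395 m/day.

1.39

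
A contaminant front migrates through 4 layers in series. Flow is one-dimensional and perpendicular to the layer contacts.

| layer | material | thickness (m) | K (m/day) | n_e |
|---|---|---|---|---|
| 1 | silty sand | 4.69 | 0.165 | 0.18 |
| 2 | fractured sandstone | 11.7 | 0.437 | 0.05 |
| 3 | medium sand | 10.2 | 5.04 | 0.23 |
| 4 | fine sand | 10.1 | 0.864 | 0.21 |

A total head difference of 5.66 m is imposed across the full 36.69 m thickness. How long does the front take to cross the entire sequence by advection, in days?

With flow normal to the layers, continuity requires the same specific discharge q through every layer.
Σ(b_i/K_i) = 4.69/0.165 + 11.7/0.437 + 10.2/5.04 + 10.1/0.864 = 68.91 d.
q = Δh / Σ(b_i/K_i) = 5.66 / 68.91 = 0.08213 m/day.
In each layer the seepage velocity is v_i = q/n_i, so the layer transit time is t_i = b_i·n_i / q:
  layer 1 (silty sand): t_1 = 4.69 × 0.18 / 0.08213 = 10.28 d
  layer 2 (fractured sandstone): t_2 = 11.7 × 0.05 / 0.08213 = 7.122 d
  layer 3 (medium sand): t_3 = 10.2 × 0.23 / 0.08213 = 28.56 d
  layer 4 (fine sand): t_4 = 10.1 × 0.21 / 0.08213 = 25.82 d
Total t = Σ t_i = 71.79 days.

71.8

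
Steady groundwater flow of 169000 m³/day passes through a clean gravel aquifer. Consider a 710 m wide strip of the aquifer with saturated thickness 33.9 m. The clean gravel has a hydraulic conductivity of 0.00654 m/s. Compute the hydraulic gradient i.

0.0124

Convert K: 0.00654 m/s × 86400 = 565.1 m/day.
Cross-sectional area A = 710 × 33.9 = 24069 m².
From Q = K·A·i, i = Q / (K·A) = 169000 / (565.1 × 24069) = 0.01243.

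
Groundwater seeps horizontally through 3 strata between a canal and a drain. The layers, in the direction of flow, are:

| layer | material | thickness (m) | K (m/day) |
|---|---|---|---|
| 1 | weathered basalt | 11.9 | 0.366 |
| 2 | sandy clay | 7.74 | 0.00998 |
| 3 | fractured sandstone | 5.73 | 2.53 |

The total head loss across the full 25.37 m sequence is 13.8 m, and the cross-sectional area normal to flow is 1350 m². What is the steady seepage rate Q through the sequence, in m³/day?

Flow is perpendicular to layering, so the layers act in series and the equivalent K is the thickness-weighted harmonic mean.
Total thickness L = 11.9 + 7.74 + 5.73 = 25.37 m.
Σ(b_i/K_i) = 11.9/0.366 + 7.74/0.00998 + 5.73/2.53 = 810.3 d.
K_eq = L / Σ(b_i/K_i) = 25.37 / 810.3 = 0.03131 m/day.
Q = K_eq · A · (Δh/L) = 0.03131 × 1350 × (13.8/25.37) = 22.99 m³/day.

23.0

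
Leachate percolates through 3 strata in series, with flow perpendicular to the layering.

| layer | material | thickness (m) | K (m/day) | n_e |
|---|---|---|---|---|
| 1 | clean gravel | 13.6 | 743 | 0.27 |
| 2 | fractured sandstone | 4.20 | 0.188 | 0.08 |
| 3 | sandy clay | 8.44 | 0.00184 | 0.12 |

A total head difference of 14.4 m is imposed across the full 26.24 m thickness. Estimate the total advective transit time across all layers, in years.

4.40

With flow normal to the layers, continuity requires the same specific discharge q through every layer.
Σ(b_i/K_i) = 13.6/743 + 4.20/0.188 + 8.44/0.00184 = 4609 d.
q = Δh / Σ(b_i/K_i) = 14.4 / 4609 = 0.003124 m/day.
In each layer the seepage velocity is v_i = q/n_i, so the layer transit time is t_i = b_i·n_i / q:
  layer 1 (clean gravel): t_1 = 13.6 × 0.27 / 0.003124 = 1175 d
  layer 2 (fractured sandstone): t_2 = 4.20 × 0.08 / 0.003124 = 107.6 d
  layer 3 (sandy clay): t_3 = 8.44 × 0.12 / 0.003124 = 324.2 d
Total t = Σ t_i = 1607 days = 4.400 years.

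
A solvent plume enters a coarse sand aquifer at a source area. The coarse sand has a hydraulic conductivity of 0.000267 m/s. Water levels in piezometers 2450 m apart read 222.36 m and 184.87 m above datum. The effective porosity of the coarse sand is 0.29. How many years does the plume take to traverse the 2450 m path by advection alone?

5.51

Convert K: 0.000267 m/s × 86400 = 23.07 m/day.
Hydraulic gradient i = (222.36 − 184.87) / 2450 = 37.49 / 2450 = 0.01530.
Darcy flux q = K · i = 23.07 × 0.01530 = 0.3530 m/day.
Seepage velocity v = q / n_e = 0.3530 / 0.29 = 1.217 m/day.
Travel time t = L / v = 2450 / 1.217 = 2013 days = 5.511 years.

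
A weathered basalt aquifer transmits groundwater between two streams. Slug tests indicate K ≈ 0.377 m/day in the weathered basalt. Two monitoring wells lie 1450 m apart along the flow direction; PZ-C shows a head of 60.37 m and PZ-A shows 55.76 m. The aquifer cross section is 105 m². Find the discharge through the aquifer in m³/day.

Hydraulic gradient i = (60.37 − 55.76) / 1450 = 4.61 / 1450 = 0.003179.
Darcy's law: Q = K · A · i = 0.3770 × 105.0 × 0.003179 = 0.1259 m³/day.

0.126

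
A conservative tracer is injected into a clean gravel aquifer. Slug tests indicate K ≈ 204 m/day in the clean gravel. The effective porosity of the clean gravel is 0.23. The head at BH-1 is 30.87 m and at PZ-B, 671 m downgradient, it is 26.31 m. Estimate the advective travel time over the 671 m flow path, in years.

0.305

Hydraulic gradient i = (30.87 − 26.31) / 671 = 4.56 / 671 = 0.006796.
Darcy flux q = K · i = 204.0 × 0.006796 = 1.386 m/day.
Seepage velocity v = q / n_e = 1.386 / 0.23 = 6.028 m/day.
Travel time t = L / v = 671 / 6.028 = 111.3 days = 0.3048 years.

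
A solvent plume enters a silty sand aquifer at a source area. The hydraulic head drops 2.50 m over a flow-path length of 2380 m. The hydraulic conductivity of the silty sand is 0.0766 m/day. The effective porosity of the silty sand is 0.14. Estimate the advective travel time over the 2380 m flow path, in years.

11300

Hydraulic gradient i = Δh / L = 2.50 / 2380 = 0.001050.
Darcy flux q = K · i = 0.07660 × 0.001050 = 8.046e-05 m/day.
Seepage velocity v = q / n_e = 8.046e-05 / 0.14 = 0.0005747 m/day.
Travel time t = L / v = 2380 / 0.0005747 = 4.141e+06 days = 11338 years.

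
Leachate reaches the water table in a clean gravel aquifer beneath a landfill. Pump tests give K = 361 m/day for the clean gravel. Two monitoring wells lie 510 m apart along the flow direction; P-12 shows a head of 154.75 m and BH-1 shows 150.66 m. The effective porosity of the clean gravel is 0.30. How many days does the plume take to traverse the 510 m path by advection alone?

52.8

Hydraulic gradient i = (154.75 − 150.66) / 510 = 4.09 / 510 = 0.008020.
Darcy flux q = K · i = 361.0 × 0.008020 = 2.895 m/day.
Seepage velocity v = q / n_e = 2.895 / 0.30 = 9.650 m/day.
Travel time t = L / v = 510 / 9.650 = 52.85 days.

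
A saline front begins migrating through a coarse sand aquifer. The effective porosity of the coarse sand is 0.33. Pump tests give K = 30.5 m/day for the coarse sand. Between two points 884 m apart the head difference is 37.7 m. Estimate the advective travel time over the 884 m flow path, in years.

0.614

Hydraulic gradient i = Δh / L = 37.7 / 884 = 0.04265.
Darcy flux q = K · i = 30.50 × 0.04265 = 1.301 m/day.
Seepage velocity v = q / n_e = 1.301 / 0.33 = 3.942 m/day.
Travel time t = L / v = 884 / 3.942 = 224.3 days = 0.6140 years.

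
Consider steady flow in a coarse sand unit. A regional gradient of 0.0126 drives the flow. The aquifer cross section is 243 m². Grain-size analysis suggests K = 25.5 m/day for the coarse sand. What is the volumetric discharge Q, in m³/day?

78.1

Hydraulic gradient i = 0.0126.
Darcy's law: Q = K · A · i = 25.50 × 243.0 × 0.01260 = 78.08 m³/day.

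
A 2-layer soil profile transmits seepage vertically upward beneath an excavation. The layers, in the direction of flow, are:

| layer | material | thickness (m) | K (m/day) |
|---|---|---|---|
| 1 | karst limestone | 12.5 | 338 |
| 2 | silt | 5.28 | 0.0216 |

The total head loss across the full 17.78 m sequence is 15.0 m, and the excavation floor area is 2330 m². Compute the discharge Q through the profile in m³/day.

143

Flow is perpendicular to layering, so the layers act in series and the equivalent K is the thickness-weighted harmonic mean.
Total thickness L = 12.5 + 5.28 = 17.78 m.
Σ(b_i/K_i) = 12.5/338 + 5.28/0.0216 = 244.5 d.
K_eq = L / Σ(b_i/K_i) = 17.78 / 244.5 = 0.07273 m/day.
Q = K_eq · A · (Δh/L) = 0.07273 × 2330 × (15.0/17.78) = 143.0 m³/day.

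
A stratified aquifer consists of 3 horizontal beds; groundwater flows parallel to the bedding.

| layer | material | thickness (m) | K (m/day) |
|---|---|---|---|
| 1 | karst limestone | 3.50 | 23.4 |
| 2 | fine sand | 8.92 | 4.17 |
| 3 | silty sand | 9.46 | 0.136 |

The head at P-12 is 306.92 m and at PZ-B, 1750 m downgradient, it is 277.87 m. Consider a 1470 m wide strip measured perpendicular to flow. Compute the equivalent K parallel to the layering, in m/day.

Flow is parallel to layering, so each bed carries its own Darcy discharge and the transmissivities add.
Σ(K_i·b_i) = 23.4×3.50 + 4.17×8.92 + 0.136×9.46 = 120.4 m²/day.
Total thickness b = 21.88 m, so K_eq = Σ(K_i·b_i)/b = 5.502 m/day.

5.50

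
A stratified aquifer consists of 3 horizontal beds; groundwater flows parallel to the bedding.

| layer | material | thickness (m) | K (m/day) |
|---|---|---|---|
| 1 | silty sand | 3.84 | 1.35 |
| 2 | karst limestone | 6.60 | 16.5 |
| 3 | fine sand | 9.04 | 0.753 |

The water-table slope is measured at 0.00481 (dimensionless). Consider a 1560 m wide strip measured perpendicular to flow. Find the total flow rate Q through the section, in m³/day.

Flow is parallel to layering, so each bed carries its own Darcy discharge and the transmissivities add.
Σ(K_i·b_i) = 1.35×3.84 + 16.5×6.60 + 0.753×9.04 = 120.9 m²/day.
Hydraulic gradient i = 0.00481.
Q = Σ(K_i·b_i) · W · i = 120.9 × 1560 × 0.004810 = 907.1 m³/day.

907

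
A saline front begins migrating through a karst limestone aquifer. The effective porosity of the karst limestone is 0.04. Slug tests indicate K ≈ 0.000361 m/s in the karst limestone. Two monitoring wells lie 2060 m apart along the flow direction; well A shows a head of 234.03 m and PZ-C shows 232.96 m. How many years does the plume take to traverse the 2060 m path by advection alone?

Convert K: 0.000361 m/s × 86400 = 31.19 m/day.
Hydraulic gradient i = (234.03 − 232.96) / 2060 = 1.07 / 2060 = 0.0005194.
Darcy flux q = K · i = 31.19 × 0.0005194 = 0.01620 m/day.
Seepage velocity v = q / n_e = 0.01620 / 0.04 = 0.4050 m/day.
Travel time t = L / v = 2060 / 0.4050 = 5086 days = 13.93 years.

13.9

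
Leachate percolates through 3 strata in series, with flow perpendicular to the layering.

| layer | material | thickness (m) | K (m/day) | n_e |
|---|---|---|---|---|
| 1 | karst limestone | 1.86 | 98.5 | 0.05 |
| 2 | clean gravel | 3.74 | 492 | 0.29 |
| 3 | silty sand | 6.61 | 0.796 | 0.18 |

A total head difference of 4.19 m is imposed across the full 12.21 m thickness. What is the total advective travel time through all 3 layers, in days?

4.71

With flow normal to the layers, continuity requires the same specific discharge q through every layer.
Σ(b_i/K_i) = 1.86/98.5 + 3.74/492 + 6.61/0.796 = 8.331 d.
q = Δh / Σ(b_i/K_i) = 4.19 / 8.331 = 0.5030 m/day.
In each layer the seepage velocity is v_i = q/n_i, so the layer transit time is t_i = b_i·n_i / q:
  layer 1 (karst limestone): t_1 = 1.86 × 0.05 / 0.5030 = 0.1849 d
  layer 2 (clean gravel): t_2 = 3.74 × 0.29 / 0.5030 = 2.156 d
  layer 3 (silty sand): t_3 = 6.61 × 0.18 / 0.5030 = 2.366 d
Total t = Σ t_i = 4.707 days.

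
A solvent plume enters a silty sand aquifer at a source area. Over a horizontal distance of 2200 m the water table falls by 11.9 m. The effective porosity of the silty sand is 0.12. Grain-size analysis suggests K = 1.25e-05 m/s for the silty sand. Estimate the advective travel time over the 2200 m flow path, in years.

124

Convert K: 1.25e-05 m/s × 86400 = 1.080 m/day.
Hydraulic gradient i = Δh / L = 11.9 / 2200 = 0.005409.
Darcy flux q = K · i = 1.080 × 0.005409 = 0.005842 m/day.
Seepage velocity v = q / n_e = 0.005842 / 0.12 = 0.04868 m/day.
Travel time t = L / v = 2200 / 0.04868 = 45191 days = 123.7 years.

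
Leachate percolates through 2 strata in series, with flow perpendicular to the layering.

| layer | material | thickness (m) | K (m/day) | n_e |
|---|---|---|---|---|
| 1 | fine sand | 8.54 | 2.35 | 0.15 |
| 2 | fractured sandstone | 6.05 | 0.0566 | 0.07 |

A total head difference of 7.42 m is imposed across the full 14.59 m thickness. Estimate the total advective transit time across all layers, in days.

With flow normal to the layers, continuity requires the same specific discharge q through every layer.
Σ(b_i/K_i) = 8.54/2.35 + 6.05/0.0566 = 110.5 d.
q = Δh / Σ(b_i/K_i) = 7.42 / 110.5 = 0.06713 m/day.
In each layer the seepage velocity is v_i = q/n_i, so the layer transit time is t_i = b_i·n_i / q:
  layer 1 (fine sand): t_1 = 8.54 × 0.15 / 0.06713 = 19.08 d
  layer 2 (fractured sandstone): t_2 = 6.05 × 0.07 / 0.06713 = 6.308 d
Total t = Σ t_i = 25.39 days.

25.4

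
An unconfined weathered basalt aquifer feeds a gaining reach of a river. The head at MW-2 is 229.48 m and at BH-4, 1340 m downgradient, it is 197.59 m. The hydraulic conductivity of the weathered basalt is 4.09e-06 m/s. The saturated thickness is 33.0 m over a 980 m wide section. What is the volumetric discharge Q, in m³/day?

Convert K: 4.09e-06 m/s × 86400 = 0.3534 m/day.
Cross-sectional area A = 980 × 33.0 = 32340 m².
Hydraulic gradient i = (229.48 − 197.59) / 1340 = 31.89 / 1340 = 0.02380.
Darcy's law: Q = K · A · i = 0.3534 × 32340 × 0.02380 = 272.0 m³/day.

272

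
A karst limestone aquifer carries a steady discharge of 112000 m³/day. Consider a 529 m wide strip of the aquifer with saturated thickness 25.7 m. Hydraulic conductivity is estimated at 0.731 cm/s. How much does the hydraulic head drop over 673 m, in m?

8.78

Convert K: 0.731 cm/s × 864 = 631.6 m/day.
Cross-sectional area A = 529 × 25.7 = 13595 m².
From Q = K·A·i, i = Q / (K·A) = 112000 / (631.6 × 13595) = 0.01304.
Head loss Δh = i · L = 0.01304 × 673 = 8.778 m.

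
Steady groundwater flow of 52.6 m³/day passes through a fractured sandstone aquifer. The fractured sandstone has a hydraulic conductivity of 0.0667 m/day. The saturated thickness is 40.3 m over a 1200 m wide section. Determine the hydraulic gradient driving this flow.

0.0163

Cross-sectional area A = 1200 × 40.3 = 48360 m².
From Q = K·A·i, i = Q / (K·A) = 52.6 / (0.06670 × 48360) = 0.01631.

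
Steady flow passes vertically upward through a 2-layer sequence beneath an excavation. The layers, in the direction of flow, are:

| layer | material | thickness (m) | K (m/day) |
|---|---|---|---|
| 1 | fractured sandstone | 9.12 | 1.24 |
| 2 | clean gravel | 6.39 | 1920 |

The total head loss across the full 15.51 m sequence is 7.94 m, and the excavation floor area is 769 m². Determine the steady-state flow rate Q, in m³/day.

Flow is perpendicular to layering, so the layers act in series and the equivalent K is the thickness-weighted harmonic mean.
Total thickness L = 9.12 + 6.39 = 15.51 m.
Σ(b_i/K_i) = 9.12/1.24 + 6.39/1920 = 7.358 d.
K_eq = L / Σ(b_i/K_i) = 15.51 / 7.358 = 2.108 m/day.
Q = K_eq · A · (Δh/L) = 2.108 × 769 × (7.94/15.51) = 829.8 m³/day.

830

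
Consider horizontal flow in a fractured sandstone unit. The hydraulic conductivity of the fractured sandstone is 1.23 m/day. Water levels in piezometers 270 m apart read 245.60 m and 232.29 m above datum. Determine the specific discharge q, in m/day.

Hydraulic gradient i = (245.60 − 232.29) / 270 = 13.31 / 270 = 0.04930.
Specific discharge q = K · i = 1.230 × 0.04930 = 0.06063 m/day.

0.0606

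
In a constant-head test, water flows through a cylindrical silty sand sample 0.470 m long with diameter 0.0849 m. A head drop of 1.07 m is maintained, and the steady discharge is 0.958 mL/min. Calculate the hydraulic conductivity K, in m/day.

Cross-sectional area A = π·(d/2)² = π × (0.0849/2)² = 0.005661 m².
Convert discharge: 0.958 mL/min = 1.597e-08 m³/s.
Darcy's law rearranged: K = Q·L / (A·Δh) = 1.597e-08 × 0.470 / (0.005661 × 1.07) = 1.239e-06 m/s = 0.1070 m/day.

0.107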